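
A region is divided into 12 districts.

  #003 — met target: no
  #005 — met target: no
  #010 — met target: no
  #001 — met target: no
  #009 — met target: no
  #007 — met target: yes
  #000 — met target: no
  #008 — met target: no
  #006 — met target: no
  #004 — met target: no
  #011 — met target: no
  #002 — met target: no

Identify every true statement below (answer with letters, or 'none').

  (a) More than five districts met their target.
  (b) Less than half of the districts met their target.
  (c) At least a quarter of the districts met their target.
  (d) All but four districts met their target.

|A| = 12, |A ∩ B| = 1, |A ∖ B| = 11.
(a) |A ∩ B| > 5: fails.
(b) |A ∩ B| < |A ∖ B|: holds.
(c) |A ∩ B| / |A| ≥ 1/4: fails.
(d) |A ∖ B| = 4: fails.

(b)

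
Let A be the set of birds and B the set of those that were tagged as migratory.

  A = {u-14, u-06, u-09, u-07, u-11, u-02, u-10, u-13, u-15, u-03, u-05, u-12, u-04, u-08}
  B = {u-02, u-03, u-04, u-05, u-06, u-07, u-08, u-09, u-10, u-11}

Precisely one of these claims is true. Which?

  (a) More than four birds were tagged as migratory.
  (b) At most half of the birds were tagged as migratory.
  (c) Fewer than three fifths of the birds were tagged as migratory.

|A| = 14, |A ∩ B| = 10, |A ∖ B| = 4.
(a) requires |A ∩ B| > 4: true.
(b) requires |A ∩ B| ≤ |A ∖ B|: false.
(c) requires |A ∩ B| / |A| < 3/5: false.

(a)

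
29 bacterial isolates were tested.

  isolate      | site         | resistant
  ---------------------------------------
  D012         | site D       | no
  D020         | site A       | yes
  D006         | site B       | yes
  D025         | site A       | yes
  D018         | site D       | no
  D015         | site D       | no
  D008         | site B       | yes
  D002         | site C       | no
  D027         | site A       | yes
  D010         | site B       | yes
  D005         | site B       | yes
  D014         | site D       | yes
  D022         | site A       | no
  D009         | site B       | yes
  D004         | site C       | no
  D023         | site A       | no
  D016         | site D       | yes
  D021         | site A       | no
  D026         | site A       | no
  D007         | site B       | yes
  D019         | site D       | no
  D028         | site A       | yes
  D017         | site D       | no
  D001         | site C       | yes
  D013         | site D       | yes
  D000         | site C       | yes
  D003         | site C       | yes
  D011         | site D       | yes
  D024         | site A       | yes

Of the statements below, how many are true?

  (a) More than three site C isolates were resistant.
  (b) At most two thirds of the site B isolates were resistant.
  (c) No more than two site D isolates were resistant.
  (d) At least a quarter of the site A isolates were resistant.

(a) site C: |A| = 5, |A ∩ B| = 3; needs |A ∩ B| > 3 — false.
(b) site B: |A| = 6, |A ∩ B| = 6; needs |A ∩ B| / |A| ≤ 2/3 — false.
(c) site D: |A| = 9, |A ∩ B| = 4; needs |A ∩ B| ≤ 2 — false.
(d) site A: |A| = 9, |A ∩ B| = 5; needs |A ∩ B| / |A| ≥ 1/4 — true.

1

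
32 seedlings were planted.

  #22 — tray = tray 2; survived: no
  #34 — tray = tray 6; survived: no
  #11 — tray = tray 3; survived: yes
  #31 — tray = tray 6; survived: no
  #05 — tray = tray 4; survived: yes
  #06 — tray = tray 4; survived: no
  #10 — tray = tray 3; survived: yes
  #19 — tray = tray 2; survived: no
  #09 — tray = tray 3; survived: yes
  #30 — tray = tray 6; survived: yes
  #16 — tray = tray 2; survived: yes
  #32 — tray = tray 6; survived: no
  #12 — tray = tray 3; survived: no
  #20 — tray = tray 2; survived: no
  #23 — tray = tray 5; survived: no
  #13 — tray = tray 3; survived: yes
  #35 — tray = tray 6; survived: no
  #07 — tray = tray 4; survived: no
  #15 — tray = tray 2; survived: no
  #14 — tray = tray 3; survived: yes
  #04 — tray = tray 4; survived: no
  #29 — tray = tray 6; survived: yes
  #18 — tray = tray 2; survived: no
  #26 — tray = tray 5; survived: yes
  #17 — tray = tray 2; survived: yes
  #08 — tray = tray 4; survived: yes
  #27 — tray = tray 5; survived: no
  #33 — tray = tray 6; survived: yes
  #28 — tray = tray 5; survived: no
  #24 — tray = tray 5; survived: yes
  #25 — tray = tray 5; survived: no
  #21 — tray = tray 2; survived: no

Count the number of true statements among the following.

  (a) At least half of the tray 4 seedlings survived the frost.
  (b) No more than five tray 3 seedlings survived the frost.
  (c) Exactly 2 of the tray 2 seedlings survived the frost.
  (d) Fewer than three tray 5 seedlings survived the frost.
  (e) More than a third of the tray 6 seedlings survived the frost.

4

(a) tray 4: |A| = 5, |A ∩ B| = 2; needs |A ∩ B| ≥ |A ∖ B| — false.
(b) tray 3: |A| = 6, |A ∩ B| = 5; needs |A ∩ B| ≤ 5 — true.
(c) tray 2: |A| = 8, |A ∩ B| = 2; needs |A ∩ B| = 2 — true.
(d) tray 5: |A| = 6, |A ∩ B| = 2; needs |A ∩ B| < 3 — true.
(e) tray 6: |A| = 7, |A ∩ B| = 3; needs |A ∩ B| / |A| > 1/3 — true.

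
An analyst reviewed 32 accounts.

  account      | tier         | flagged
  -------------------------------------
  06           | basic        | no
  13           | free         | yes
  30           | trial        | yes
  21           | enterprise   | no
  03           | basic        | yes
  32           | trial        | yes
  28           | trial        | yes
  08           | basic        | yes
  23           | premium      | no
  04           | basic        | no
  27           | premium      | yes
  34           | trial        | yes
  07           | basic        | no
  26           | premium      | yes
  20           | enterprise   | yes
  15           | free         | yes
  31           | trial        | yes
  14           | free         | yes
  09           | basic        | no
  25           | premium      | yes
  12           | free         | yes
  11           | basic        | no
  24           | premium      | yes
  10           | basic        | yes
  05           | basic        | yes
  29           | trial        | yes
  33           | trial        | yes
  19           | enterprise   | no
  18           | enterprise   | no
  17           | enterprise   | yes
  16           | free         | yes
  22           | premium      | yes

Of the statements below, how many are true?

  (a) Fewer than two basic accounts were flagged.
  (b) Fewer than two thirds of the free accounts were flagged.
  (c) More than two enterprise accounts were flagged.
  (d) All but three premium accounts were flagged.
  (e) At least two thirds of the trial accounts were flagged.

1

(a) basic: |A| = 9, |A ∩ B| = 4; needs |A ∩ B| < 2 — false.
(b) free: |A| = 5, |A ∩ B| = 5; needs |A ∩ B| / |A| < 2/3 — false.
(c) enterprise: |A| = 5, |A ∩ B| = 2; needs |A ∩ B| > 2 — false.
(d) premium: |A| = 6, |A ∩ B| = 5; needs |A ∖ B| = 3 — false.
(e) trial: |A| = 7, |A ∩ B| = 7; needs |A ∩ B| / |A| ≥ 2/3 — true.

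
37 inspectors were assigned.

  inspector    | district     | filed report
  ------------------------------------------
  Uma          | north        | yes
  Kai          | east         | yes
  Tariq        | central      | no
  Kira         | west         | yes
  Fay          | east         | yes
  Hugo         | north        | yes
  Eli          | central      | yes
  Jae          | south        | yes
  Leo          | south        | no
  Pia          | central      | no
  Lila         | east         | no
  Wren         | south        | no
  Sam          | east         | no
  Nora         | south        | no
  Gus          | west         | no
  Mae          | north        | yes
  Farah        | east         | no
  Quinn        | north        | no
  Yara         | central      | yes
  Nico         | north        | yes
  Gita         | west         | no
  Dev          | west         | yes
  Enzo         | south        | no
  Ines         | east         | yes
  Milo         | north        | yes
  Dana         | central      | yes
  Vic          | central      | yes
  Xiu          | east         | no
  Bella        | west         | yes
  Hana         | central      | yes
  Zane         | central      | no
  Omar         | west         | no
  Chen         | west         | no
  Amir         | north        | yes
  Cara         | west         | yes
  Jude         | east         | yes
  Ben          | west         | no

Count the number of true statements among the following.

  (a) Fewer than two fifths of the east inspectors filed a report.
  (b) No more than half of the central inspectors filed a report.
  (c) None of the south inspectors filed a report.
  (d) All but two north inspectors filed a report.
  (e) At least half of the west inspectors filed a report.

0

(a) east: |A| = 8, |A ∩ B| = 4; needs |A ∩ B| / |A| < 2/5 — false.
(b) central: |A| = 8, |A ∩ B| = 5; needs |A ∩ B| ≤ |A ∖ B| — false.
(c) south: |A| = 5, |A ∩ B| = 1; needs A ∩ B = ∅ (|A ∩ B| = 0) — false.
(d) north: |A| = 7, |A ∩ B| = 6; needs |A ∖ B| = 2 — false.
(e) west: |A| = 9, |A ∩ B| = 4; needs |A ∩ B| ≥ |A ∖ B| — false.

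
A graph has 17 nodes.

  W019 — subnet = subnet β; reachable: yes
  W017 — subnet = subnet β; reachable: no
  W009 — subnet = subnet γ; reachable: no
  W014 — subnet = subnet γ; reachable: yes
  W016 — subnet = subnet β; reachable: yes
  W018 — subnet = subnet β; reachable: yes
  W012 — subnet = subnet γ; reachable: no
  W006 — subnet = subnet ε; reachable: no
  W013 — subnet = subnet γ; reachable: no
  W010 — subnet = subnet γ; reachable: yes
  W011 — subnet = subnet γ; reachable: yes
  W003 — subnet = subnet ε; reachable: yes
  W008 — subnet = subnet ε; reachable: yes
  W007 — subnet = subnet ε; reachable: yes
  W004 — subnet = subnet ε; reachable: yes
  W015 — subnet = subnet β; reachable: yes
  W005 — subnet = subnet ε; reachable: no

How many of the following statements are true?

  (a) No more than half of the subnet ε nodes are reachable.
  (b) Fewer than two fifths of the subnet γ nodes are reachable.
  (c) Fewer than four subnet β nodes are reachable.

(a) subnet ε: |A| = 6, |A ∩ B| = 4; needs |A ∩ B| ≤ |A ∖ B| — false.
(b) subnet γ: |A| = 6, |A ∩ B| = 3; needs |A ∩ B| / |A| < 2/5 — false.
(c) subnet β: |A| = 5, |A ∩ B| = 4; needs |A ∩ B| < 4 — false.

0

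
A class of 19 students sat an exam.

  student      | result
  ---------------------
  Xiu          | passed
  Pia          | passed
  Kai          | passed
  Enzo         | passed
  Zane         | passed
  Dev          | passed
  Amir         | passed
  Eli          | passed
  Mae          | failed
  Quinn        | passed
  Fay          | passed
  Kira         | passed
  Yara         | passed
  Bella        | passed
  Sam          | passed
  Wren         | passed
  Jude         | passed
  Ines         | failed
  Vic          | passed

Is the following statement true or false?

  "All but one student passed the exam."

False

'All but one student passed the exam' holds iff |A ∖ B| = 1.
|A| = 19, |A ∩ B| = 17, |A ∖ B| = 2.
|A ∖ B| = 2, so the statement is false.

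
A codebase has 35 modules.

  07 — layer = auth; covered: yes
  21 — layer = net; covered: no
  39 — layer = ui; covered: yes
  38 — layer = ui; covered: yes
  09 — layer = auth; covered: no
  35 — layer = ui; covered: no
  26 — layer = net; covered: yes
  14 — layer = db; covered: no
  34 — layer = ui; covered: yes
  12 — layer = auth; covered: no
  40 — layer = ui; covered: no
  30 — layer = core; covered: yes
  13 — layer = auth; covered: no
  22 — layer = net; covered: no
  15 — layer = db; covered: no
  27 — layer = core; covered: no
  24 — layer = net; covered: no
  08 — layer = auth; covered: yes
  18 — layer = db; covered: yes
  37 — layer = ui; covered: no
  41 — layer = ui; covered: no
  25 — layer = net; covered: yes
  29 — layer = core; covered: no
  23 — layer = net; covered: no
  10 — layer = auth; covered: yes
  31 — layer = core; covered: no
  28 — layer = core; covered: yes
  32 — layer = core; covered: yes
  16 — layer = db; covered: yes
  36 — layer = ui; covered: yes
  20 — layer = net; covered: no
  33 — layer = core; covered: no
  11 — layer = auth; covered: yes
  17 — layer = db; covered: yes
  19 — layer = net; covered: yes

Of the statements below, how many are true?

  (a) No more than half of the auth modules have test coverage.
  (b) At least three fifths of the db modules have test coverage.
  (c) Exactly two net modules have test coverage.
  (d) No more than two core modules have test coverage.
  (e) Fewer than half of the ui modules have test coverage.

(a) auth: |A| = 7, |A ∩ B| = 4; needs |A ∩ B| ≤ |A ∖ B| — false.
(b) db: |A| = 5, |A ∩ B| = 3; needs |A ∩ B| / |A| ≥ 3/5 — true.
(c) net: |A| = 8, |A ∩ B| = 3; needs |A ∩ B| = 2 — false.
(d) core: |A| = 7, |A ∩ B| = 3; needs |A ∩ B| ≤ 2 — false.
(e) ui: |A| = 8, |A ∩ B| = 4; needs |A ∩ B| < |A ∖ B| — false.

1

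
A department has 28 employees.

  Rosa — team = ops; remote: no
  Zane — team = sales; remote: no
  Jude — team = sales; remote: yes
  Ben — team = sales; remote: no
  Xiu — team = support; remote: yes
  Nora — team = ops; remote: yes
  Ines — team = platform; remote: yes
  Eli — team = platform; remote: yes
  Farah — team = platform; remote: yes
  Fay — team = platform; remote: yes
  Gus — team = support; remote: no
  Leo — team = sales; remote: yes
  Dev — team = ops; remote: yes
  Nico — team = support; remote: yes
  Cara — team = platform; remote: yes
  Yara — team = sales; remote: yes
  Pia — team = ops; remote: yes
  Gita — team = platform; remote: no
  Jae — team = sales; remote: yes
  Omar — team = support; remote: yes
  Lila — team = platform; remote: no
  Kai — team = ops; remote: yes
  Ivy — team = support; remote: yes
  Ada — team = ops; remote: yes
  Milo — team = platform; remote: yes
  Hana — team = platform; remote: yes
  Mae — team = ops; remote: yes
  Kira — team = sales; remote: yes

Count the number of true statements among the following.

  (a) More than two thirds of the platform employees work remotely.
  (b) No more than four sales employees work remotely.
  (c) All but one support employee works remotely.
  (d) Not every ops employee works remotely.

3

(a) platform: |A| = 9, |A ∩ B| = 7; needs |A ∩ B| / |A| > 2/3 — true.
(b) sales: |A| = 7, |A ∩ B| = 5; needs |A ∩ B| ≤ 4 — false.
(c) support: |A| = 5, |A ∩ B| = 4; needs |A ∖ B| = 1 — true.
(d) ops: |A| = 7, |A ∩ B| = 6; needs A ⊄ B (|A ∖ B| ≥ 1) — true.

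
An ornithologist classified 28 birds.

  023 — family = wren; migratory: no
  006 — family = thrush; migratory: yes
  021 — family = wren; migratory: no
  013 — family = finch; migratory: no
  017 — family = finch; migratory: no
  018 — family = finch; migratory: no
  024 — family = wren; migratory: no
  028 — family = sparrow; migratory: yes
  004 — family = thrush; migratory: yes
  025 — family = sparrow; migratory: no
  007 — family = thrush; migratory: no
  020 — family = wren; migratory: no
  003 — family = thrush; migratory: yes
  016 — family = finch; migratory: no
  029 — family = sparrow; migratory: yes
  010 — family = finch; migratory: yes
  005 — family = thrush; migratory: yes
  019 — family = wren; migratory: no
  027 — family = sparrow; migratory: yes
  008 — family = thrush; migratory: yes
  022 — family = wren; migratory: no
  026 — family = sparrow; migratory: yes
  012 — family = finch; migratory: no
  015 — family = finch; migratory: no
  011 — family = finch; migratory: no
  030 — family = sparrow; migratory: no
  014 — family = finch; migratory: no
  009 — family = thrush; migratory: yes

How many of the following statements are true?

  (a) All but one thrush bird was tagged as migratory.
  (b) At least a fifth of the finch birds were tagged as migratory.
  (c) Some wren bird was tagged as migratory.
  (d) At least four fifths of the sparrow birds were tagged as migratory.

(a) thrush: |A| = 7, |A ∩ B| = 6; needs |A ∖ B| = 1 — true.
(b) finch: |A| = 9, |A ∩ B| = 1; needs |A ∩ B| / |A| ≥ 1/5 — false.
(c) wren: |A| = 6, |A ∩ B| = 0; needs A ∩ B ≠ ∅ (|A ∩ B| ≥ 1) — false.
(d) sparrow: |A| = 6, |A ∩ B| = 4; needs |A ∩ B| / |A| ≥ 4/5 — false.

1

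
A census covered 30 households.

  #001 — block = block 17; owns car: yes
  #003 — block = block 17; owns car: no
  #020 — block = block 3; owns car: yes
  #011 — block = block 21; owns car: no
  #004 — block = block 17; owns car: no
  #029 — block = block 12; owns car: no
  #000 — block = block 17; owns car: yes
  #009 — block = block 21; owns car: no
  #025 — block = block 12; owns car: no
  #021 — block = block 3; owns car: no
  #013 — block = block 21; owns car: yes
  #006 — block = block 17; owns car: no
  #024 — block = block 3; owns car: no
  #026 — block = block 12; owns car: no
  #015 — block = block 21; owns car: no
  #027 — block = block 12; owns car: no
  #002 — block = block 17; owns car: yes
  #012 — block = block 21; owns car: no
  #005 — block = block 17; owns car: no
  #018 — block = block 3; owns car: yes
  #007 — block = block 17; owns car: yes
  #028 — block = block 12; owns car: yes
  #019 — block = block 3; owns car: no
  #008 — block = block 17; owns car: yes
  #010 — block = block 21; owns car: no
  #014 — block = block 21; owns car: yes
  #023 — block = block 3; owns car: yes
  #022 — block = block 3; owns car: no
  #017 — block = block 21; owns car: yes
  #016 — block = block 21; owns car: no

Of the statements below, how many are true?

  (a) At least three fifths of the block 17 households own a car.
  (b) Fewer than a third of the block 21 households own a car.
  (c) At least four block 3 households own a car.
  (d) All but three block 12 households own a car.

0

(a) block 17: |A| = 9, |A ∩ B| = 5; needs |A ∩ B| / |A| ≥ 3/5 — false.
(b) block 21: |A| = 9, |A ∩ B| = 3; needs |A ∩ B| / |A| < 1/3 — false.
(c) block 3: |A| = 7, |A ∩ B| = 3; needs |A ∩ B| ≥ 4 — false.
(d) block 12: |A| = 5, |A ∩ B| = 1; needs |A ∖ B| = 3 — false.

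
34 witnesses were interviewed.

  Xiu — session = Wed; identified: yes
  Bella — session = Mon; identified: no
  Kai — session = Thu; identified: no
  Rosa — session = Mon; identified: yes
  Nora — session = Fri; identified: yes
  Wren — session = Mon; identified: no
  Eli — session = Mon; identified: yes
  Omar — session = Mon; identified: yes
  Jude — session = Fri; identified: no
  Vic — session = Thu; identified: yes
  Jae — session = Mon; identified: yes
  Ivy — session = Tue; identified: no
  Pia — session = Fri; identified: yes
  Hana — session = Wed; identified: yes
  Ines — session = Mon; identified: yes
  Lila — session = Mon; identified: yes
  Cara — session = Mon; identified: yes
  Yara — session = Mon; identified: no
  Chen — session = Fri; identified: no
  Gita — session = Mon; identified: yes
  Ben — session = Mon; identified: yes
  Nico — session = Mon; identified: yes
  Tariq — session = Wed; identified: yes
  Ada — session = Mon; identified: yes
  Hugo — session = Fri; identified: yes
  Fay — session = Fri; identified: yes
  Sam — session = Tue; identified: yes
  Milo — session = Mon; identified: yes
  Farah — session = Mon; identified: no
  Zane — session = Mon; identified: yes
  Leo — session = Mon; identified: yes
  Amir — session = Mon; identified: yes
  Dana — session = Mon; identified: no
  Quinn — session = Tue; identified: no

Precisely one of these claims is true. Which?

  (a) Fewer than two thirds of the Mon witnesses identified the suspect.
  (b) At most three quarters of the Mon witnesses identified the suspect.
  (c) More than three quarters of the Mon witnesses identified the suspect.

|A| = 20, |A ∩ B| = 15, |A ∖ B| = 5.
(a) requires |A ∩ B| / |A| < 2/3: false.
(b) requires |A ∩ B| / |A| ≤ 3/4: true.
(c) requires |A ∩ B| / |A| > 3/4: false.

(b)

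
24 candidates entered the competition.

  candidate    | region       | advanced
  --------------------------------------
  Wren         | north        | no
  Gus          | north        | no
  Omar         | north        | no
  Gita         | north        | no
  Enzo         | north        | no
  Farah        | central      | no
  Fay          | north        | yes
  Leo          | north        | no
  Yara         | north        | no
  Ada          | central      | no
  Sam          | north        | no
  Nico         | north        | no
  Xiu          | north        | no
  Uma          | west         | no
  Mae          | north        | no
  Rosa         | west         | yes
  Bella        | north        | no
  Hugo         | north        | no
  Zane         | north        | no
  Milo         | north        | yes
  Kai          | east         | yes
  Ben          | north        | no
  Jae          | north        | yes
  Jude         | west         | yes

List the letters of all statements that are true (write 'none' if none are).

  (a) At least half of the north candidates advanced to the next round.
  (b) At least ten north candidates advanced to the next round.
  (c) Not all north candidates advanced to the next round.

|A| = 18, |A ∩ B| = 3, |A ∖ B| = 15.
(a) |A ∩ B| ≥ |A ∖ B|: fails.
(b) |A ∩ B| ≥ 10: fails.
(c) A ⊄ B (|A ∖ B| ≥ 1): holds.

(c)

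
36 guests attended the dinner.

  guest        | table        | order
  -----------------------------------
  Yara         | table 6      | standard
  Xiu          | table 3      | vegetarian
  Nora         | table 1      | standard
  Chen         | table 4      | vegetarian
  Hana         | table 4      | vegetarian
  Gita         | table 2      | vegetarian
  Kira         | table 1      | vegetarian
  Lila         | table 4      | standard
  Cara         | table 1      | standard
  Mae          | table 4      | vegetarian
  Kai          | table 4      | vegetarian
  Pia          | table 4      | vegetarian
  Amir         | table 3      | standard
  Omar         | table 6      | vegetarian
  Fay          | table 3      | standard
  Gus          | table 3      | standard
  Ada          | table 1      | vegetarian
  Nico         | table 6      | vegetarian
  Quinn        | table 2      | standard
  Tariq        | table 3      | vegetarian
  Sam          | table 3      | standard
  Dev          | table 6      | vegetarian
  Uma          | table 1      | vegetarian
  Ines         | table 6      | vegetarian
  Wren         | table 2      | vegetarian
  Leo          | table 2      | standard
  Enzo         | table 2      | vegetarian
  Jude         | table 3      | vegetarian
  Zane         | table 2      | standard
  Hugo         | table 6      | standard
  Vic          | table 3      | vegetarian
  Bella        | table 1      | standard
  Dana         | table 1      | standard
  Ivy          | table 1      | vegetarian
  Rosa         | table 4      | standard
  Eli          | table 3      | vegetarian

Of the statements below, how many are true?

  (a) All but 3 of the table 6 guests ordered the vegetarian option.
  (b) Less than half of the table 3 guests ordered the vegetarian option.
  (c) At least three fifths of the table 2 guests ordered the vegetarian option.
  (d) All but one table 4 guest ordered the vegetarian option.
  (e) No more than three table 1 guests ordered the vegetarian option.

0

(a) table 6: |A| = 6, |A ∩ B| = 4; needs |A ∖ B| = 3 — false.
(b) table 3: |A| = 9, |A ∩ B| = 5; needs |A ∩ B| < |A ∖ B| — false.
(c) table 2: |A| = 6, |A ∩ B| = 3; needs |A ∩ B| / |A| ≥ 3/5 — false.
(d) table 4: |A| = 7, |A ∩ B| = 5; needs |A ∖ B| = 1 — false.
(e) table 1: |A| = 8, |A ∩ B| = 4; needs |A ∩ B| ≤ 3 — false.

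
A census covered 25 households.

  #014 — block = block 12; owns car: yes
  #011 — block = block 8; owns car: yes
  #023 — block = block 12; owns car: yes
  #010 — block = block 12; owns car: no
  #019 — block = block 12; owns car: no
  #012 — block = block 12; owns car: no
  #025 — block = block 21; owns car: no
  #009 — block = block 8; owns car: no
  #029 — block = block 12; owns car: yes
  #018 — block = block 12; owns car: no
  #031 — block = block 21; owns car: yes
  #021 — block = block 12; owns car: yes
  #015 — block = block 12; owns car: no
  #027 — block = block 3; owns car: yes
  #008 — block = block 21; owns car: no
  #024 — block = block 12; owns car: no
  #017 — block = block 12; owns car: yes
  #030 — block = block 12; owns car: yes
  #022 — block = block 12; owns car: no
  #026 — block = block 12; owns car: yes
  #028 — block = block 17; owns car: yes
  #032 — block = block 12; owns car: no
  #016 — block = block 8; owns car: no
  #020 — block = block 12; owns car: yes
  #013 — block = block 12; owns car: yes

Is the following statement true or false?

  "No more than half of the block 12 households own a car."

Truth condition: |A ∩ B| ≤ |A ∖ B|.
|A| = 17, |A ∩ B| = 9, |A ∖ B| = 8.
9 > 8, so the statement is false.

False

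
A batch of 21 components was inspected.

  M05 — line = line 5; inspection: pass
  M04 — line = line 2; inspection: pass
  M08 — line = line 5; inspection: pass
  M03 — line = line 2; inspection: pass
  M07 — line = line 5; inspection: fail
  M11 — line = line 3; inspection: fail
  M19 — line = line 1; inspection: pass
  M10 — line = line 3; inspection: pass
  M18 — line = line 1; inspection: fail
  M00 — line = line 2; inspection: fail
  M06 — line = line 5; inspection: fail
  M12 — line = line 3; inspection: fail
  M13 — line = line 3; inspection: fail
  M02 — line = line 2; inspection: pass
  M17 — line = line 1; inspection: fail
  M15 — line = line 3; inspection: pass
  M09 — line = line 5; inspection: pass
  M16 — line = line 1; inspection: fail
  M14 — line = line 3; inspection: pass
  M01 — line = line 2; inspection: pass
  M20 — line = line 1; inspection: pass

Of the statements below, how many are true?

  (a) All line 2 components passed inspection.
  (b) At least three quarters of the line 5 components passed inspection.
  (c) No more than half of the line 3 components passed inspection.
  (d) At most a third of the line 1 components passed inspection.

1

(a) line 2: |A| = 5, |A ∩ B| = 4; needs A ⊆ B, i.e. every element of A is in B (|A ∖ B| = 0) — false.
(b) line 5: |A| = 5, |A ∩ B| = 3; needs |A ∩ B| / |A| ≥ 3/4 — false.
(c) line 3: |A| = 6, |A ∩ B| = 3; needs |A ∩ B| ≤ |A ∖ B| — true.
(d) line 1: |A| = 5, |A ∩ B| = 2; needs |A ∩ B| / |A| ≤ 1/3 — false.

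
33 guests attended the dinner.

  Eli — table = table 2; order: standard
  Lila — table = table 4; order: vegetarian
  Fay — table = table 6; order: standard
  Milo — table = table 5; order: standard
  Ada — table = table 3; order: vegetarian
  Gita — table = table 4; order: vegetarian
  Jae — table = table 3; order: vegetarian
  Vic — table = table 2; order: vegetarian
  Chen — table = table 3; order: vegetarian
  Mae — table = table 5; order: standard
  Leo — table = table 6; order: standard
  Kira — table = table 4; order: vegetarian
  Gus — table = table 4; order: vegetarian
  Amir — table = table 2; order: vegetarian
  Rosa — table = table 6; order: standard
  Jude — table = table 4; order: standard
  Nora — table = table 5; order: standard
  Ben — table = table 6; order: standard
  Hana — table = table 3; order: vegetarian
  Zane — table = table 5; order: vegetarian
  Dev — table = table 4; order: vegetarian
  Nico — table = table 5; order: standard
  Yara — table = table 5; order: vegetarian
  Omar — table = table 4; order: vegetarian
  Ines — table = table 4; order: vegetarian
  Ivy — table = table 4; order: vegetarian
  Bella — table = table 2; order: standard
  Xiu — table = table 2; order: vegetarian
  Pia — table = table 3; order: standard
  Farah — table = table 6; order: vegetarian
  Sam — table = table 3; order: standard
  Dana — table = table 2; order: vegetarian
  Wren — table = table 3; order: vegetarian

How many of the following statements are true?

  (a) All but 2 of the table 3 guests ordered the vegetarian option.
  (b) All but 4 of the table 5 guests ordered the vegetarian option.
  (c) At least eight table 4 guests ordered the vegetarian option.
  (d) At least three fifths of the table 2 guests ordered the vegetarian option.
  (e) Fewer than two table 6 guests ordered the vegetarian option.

(a) table 3: |A| = 7, |A ∩ B| = 5; needs |A ∖ B| = 2 — true.
(b) table 5: |A| = 6, |A ∩ B| = 2; needs |A ∖ B| = 4 — true.
(c) table 4: |A| = 9, |A ∩ B| = 8; needs |A ∩ B| ≥ 8 — true.
(d) table 2: |A| = 6, |A ∩ B| = 4; needs |A ∩ B| / |A| ≥ 3/5 — true.
(e) table 6: |A| = 5, |A ∩ B| = 1; needs |A ∩ B| < 2 — true.

5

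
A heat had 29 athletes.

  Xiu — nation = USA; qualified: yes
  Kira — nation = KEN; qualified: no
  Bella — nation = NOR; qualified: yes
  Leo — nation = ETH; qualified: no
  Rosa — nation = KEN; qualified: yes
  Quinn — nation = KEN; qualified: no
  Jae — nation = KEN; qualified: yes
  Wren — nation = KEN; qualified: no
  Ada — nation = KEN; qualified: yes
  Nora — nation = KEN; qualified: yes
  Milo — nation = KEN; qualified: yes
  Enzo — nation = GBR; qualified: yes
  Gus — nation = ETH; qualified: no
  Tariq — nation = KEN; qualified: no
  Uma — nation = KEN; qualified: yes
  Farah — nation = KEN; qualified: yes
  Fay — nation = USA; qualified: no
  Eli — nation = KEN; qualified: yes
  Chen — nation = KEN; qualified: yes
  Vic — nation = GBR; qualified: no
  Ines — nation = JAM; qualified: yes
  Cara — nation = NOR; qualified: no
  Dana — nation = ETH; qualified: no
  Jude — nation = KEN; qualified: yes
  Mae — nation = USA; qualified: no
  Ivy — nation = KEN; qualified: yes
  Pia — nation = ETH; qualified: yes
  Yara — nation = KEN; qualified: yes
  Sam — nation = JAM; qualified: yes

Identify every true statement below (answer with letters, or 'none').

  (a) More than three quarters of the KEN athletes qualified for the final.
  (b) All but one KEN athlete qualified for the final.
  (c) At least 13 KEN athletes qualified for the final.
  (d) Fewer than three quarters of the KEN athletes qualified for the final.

none

|A| = 16, |A ∩ B| = 12, |A ∖ B| = 4.
(a) |A ∩ B| / |A| > 3/4: fails.
(b) |A ∖ B| = 1: fails.
(c) |A ∩ B| ≥ 13: fails.
(d) |A ∩ B| / |A| < 3/4: fails.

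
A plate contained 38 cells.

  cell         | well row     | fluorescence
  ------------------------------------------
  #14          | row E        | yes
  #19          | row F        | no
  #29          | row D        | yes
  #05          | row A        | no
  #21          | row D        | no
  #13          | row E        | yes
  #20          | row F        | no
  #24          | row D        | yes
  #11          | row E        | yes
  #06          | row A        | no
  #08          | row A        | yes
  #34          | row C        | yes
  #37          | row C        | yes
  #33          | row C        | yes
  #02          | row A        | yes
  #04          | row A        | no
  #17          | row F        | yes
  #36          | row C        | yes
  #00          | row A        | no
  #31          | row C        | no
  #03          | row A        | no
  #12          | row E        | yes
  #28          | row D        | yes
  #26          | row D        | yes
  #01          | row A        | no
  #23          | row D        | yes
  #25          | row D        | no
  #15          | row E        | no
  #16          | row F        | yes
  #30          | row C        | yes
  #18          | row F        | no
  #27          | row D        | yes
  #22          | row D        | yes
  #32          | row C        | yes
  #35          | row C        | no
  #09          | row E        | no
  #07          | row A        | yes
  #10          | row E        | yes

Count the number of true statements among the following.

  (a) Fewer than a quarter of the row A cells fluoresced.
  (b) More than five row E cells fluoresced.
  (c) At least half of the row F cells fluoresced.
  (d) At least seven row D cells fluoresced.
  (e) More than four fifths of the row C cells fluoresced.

1

(a) row A: |A| = 9, |A ∩ B| = 3; needs |A ∩ B| / |A| < 1/4 — false.
(b) row E: |A| = 7, |A ∩ B| = 5; needs |A ∩ B| > 5 — false.
(c) row F: |A| = 5, |A ∩ B| = 2; needs |A ∩ B| ≥ |A ∖ B| — false.
(d) row D: |A| = 9, |A ∩ B| = 7; needs |A ∩ B| ≥ 7 — true.
(e) row C: |A| = 8, |A ∩ B| = 6; needs |A ∩ B| / |A| > 4/5 — false.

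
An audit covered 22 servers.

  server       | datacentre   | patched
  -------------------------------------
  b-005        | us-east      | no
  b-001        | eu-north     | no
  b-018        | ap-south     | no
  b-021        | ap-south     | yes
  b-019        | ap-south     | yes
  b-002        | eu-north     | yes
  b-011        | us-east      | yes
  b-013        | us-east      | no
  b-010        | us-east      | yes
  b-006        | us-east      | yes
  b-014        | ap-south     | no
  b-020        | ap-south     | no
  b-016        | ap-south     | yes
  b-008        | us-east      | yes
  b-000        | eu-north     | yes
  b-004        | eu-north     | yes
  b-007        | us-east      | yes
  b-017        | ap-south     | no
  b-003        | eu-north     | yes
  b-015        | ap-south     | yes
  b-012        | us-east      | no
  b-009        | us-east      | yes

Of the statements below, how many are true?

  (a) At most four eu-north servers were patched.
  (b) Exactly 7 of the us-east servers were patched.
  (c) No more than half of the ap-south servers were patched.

2

(a) eu-north: |A| = 5, |A ∩ B| = 4; needs |A ∩ B| ≤ 4 — true.
(b) us-east: |A| = 9, |A ∩ B| = 6; needs |A ∩ B| = 7 — false.
(c) ap-south: |A| = 8, |A ∩ B| = 4; needs |A ∩ B| ≤ |A ∖ B| — true.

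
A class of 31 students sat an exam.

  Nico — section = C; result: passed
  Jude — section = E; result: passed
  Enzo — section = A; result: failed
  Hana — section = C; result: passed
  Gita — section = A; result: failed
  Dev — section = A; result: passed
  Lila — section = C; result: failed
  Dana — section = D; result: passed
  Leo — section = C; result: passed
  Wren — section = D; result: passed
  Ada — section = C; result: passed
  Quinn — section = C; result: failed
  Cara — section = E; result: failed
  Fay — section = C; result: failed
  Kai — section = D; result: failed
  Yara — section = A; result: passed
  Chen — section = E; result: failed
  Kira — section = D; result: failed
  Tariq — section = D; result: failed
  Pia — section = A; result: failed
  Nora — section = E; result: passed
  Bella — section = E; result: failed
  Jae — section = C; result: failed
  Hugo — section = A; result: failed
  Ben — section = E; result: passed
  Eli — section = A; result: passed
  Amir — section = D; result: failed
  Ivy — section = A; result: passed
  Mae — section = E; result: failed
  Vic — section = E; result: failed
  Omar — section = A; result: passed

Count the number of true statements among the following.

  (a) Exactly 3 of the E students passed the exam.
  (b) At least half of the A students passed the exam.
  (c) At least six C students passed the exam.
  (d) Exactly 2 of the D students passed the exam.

3

(a) E: |A| = 8, |A ∩ B| = 3; needs |A ∩ B| = 3 — true.
(b) A: |A| = 9, |A ∩ B| = 5; needs |A ∩ B| ≥ |A ∖ B| — true.
(c) C: |A| = 8, |A ∩ B| = 4; needs |A ∩ B| ≥ 6 — false.
(d) D: |A| = 6, |A ∩ B| = 2; needs |A ∩ B| = 2 — true.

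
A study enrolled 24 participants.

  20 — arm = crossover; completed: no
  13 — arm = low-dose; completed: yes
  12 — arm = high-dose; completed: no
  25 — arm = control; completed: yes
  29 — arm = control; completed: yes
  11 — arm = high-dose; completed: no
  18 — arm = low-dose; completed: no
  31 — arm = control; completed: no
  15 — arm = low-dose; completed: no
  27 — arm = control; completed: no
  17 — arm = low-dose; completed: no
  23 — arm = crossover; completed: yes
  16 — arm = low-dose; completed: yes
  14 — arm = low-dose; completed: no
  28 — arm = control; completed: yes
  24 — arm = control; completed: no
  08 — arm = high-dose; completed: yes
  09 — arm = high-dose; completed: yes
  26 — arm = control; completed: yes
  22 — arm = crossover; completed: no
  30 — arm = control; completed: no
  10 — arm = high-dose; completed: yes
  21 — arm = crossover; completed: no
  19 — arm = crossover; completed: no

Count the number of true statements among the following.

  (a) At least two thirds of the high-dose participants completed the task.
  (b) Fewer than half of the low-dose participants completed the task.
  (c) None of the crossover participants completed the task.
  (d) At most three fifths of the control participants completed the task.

2

(a) high-dose: |A| = 5, |A ∩ B| = 3; needs |A ∩ B| / |A| ≥ 2/3 — false.
(b) low-dose: |A| = 6, |A ∩ B| = 2; needs |A ∩ B| < |A ∖ B| — true.
(c) crossover: |A| = 5, |A ∩ B| = 1; needs A ∩ B = ∅ (|A ∩ B| = 0) — false.
(d) control: |A| = 8, |A ∩ B| = 4; needs |A ∩ B| / |A| ≤ 3/5 — true.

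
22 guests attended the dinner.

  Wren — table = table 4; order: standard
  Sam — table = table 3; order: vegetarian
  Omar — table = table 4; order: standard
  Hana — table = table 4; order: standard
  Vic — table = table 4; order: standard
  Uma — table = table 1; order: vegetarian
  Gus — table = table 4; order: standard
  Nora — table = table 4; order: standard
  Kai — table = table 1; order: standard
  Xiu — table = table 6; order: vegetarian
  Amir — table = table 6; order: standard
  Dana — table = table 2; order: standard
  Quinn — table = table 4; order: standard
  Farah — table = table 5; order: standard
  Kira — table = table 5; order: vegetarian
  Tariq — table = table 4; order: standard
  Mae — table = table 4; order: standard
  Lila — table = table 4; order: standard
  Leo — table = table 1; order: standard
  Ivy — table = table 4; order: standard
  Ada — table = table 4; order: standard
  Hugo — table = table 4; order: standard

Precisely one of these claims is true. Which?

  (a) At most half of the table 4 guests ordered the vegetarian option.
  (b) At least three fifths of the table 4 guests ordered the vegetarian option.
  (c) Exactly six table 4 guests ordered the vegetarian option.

(a)

|A| = 13, |A ∩ B| = 0, |A ∖ B| = 13.
(a) requires |A ∩ B| ≤ |A ∖ B|: true.
(b) requires |A ∩ B| / |A| ≥ 3/5: false.
(c) requires |A ∩ B| = 6: false.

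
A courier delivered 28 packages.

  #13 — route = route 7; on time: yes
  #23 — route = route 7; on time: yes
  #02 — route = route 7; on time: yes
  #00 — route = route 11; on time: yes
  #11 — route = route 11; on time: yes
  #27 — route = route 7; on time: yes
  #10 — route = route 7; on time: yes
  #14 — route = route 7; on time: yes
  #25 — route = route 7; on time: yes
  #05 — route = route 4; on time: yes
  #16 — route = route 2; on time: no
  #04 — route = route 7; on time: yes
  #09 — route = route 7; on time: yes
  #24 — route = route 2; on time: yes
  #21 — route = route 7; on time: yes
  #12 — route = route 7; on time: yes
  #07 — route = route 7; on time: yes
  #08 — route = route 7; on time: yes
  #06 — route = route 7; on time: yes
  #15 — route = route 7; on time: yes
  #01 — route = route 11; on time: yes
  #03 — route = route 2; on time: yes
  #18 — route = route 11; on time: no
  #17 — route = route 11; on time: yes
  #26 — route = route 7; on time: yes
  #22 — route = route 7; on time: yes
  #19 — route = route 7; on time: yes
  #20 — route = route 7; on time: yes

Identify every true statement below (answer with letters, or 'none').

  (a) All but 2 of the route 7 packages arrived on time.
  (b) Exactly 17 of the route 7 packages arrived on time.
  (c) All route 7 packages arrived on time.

|A| = 19, |A ∩ B| = 19, |A ∖ B| = 0.
(a) |A ∖ B| = 2: fails.
(b) |A ∩ B| = 17: fails.
(c) A ⊆ B, i.e. every element of A is in B (|A ∖ B| = 0): holds.

(c)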